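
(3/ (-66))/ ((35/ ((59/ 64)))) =-59/ 49280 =-0.00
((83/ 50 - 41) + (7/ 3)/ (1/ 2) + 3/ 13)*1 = -67163/ 1950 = -34.44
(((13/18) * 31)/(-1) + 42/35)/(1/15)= -1907/6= -317.83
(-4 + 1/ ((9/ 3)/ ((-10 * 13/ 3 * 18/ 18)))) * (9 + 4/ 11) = -17098/ 99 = -172.71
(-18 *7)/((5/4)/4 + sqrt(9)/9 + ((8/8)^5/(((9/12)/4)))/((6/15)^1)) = -6048/671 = -9.01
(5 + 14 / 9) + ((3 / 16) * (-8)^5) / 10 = -27353 / 45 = -607.84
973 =973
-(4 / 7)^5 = -1024 / 16807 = -0.06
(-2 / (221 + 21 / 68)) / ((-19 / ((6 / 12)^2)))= 34 / 285931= 0.00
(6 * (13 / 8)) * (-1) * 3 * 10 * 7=-4095 / 2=-2047.50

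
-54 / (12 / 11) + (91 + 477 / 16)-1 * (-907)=15653 / 16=978.31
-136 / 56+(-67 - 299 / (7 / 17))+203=-4148 / 7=-592.57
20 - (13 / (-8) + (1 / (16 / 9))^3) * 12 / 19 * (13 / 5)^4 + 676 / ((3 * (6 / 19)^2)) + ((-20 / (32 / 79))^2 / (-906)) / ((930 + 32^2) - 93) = 214171727173044877 / 92261531520000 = 2321.35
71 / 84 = 0.85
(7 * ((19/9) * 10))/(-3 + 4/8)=-532/9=-59.11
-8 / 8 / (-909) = 1 / 909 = 0.00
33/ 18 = 11/ 6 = 1.83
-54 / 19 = -2.84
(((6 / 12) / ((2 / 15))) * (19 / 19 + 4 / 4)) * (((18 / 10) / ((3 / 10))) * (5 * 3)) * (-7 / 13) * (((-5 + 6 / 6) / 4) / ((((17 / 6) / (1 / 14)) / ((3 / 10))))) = 1215 / 442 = 2.75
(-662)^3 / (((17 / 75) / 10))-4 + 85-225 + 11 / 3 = -652764445157 / 51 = -12799302846.22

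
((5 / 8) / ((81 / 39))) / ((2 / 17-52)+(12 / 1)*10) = 1105 / 250128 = 0.00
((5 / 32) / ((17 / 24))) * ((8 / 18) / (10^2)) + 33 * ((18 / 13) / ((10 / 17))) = 1030009 / 13260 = 77.68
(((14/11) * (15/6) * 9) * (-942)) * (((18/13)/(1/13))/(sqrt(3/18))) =-5341140 * sqrt(6)/11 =-1189369.79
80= 80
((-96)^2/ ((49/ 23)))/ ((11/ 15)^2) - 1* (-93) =48244197/ 5929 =8136.99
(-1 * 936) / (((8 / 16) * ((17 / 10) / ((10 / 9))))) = -20800 / 17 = -1223.53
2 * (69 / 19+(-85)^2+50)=276588 / 19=14557.26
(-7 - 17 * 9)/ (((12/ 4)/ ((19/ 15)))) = -608/ 9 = -67.56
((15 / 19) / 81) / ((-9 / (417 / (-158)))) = 695 / 243162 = 0.00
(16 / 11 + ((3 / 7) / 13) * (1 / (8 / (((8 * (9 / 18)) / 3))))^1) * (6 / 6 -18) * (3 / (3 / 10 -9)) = 248455 / 29029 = 8.56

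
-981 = -981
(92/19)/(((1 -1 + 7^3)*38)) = 46/123823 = 0.00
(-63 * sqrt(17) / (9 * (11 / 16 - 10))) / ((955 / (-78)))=-8736 * sqrt(17) / 142295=-0.25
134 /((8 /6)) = 201 /2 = 100.50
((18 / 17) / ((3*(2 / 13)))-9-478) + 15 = -7985 / 17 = -469.71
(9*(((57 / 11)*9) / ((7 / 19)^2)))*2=3333474 / 539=6184.55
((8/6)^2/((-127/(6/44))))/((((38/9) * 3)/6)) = -24/26543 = -0.00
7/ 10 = 0.70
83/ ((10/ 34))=1411/ 5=282.20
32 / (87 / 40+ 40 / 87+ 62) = 111360 / 224929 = 0.50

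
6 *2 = 12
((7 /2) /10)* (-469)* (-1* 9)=29547 /20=1477.35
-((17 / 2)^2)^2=-83521 / 16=-5220.06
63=63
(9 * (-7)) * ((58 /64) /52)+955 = 1587293 /1664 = 953.90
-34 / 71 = -0.48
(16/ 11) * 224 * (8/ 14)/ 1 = 2048/ 11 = 186.18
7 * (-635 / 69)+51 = -926 / 69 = -13.42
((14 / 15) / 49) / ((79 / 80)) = 32 / 1659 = 0.02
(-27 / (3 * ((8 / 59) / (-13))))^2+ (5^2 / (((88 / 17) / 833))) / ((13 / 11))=747957.35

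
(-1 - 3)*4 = -16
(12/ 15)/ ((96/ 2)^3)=1/ 138240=0.00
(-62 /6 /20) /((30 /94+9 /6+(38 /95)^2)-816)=7285 /11477694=0.00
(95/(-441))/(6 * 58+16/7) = -95/154476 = -0.00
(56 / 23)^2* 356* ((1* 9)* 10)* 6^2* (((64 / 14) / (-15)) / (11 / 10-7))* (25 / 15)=18373017600 / 31211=588671.22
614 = 614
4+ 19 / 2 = 27 / 2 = 13.50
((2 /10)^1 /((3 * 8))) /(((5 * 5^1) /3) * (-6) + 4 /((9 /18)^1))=-1 /5040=-0.00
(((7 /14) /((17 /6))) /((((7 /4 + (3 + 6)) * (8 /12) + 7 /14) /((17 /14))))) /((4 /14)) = 9 /92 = 0.10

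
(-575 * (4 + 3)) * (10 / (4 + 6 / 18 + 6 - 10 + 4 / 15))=-201250 / 3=-67083.33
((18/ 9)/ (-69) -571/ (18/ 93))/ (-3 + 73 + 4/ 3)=-407127/ 9844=-41.36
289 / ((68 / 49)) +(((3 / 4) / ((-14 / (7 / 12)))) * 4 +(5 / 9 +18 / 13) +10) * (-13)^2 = 2205.01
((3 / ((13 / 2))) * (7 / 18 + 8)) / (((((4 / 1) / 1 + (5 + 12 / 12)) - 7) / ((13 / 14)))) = 151 / 126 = 1.20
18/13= 1.38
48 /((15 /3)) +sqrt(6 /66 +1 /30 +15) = sqrt(1647030) /330 +48 /5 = 13.49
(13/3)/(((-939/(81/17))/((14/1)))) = -1638/5321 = -0.31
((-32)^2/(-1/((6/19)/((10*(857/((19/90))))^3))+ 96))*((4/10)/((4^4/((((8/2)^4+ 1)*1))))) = -92777/47796793343415840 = -0.00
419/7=59.86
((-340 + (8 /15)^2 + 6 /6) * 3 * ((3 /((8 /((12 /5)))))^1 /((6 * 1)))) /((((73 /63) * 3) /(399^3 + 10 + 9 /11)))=-279568611713937 /100375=-2785241461.66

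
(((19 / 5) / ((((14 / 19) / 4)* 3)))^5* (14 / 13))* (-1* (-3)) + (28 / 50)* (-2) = 392379391613764 / 7900790625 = 49663.31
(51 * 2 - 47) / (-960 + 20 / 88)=-242 / 4223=-0.06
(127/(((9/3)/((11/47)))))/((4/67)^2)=6271133/2256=2779.76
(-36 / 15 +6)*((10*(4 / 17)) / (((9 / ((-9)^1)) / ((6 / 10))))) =-432 / 85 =-5.08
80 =80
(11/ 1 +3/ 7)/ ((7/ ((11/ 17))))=880/ 833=1.06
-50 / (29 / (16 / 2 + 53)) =-3050 / 29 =-105.17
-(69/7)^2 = -4761/49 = -97.16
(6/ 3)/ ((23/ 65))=5.65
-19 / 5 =-3.80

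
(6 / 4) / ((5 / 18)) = 27 / 5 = 5.40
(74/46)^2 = 1369/529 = 2.59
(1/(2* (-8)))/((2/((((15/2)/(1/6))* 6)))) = -8.44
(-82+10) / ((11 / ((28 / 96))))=-21 / 11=-1.91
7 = 7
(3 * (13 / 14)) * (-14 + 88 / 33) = -221 / 7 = -31.57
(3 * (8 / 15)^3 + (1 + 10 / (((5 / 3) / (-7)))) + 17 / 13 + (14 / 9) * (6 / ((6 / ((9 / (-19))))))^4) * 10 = -149269322348 / 381188925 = -391.59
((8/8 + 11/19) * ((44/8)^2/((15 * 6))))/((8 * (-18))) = -121/32832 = -0.00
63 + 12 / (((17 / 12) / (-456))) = -64593 / 17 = -3799.59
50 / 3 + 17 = 33.67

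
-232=-232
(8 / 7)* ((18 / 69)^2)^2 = 10368 / 1958887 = 0.01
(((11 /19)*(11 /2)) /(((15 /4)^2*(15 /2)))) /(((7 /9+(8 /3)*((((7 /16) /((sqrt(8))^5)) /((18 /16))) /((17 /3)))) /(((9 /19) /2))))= 1718796288 /186957252125 - 1579776*sqrt(2) /186957252125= 0.01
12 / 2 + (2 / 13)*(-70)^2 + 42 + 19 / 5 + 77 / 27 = 1418914 / 1755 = 808.50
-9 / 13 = -0.69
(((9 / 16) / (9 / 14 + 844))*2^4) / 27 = 14 / 35475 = 0.00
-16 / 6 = -2.67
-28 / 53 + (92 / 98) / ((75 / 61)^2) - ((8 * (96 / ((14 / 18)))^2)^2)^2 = -379199961160174326516356794914598 / 1718631298125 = -220640670034274124316.61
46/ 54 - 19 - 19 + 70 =887/ 27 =32.85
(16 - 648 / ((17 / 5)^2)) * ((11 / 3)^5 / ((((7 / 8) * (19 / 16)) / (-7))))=238633776128 / 1334313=178843.93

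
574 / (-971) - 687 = -687.59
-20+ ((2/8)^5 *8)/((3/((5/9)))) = -69115/3456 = -20.00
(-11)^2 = 121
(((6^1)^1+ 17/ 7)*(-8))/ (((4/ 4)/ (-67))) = 31624/ 7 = 4517.71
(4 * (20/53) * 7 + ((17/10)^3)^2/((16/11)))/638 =23032202727/541024000000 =0.04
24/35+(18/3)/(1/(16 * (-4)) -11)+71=117027/1645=71.14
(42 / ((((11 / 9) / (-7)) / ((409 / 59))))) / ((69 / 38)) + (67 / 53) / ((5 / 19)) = -3613629589 / 3955655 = -913.54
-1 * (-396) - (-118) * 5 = 986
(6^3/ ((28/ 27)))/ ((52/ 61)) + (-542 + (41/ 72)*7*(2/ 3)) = -295.01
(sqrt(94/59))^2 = 94/59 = 1.59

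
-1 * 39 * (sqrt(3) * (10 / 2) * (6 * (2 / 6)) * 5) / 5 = -390 * sqrt(3) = -675.50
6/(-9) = -2/3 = -0.67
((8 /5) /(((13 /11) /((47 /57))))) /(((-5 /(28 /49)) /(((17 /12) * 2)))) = -140624 /389025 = -0.36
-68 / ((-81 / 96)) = 2176 / 27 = 80.59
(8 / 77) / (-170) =-4 / 6545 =-0.00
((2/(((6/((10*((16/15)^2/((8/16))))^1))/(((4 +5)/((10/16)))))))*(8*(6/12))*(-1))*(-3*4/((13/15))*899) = 353501184/65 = 5438479.75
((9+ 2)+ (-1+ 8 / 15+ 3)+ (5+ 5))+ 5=428 / 15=28.53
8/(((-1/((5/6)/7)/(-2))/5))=200/21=9.52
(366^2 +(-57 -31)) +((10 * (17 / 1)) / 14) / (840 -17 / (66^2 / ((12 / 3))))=857183804033 / 6403201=133868.01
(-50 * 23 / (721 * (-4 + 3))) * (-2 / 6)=-1150 / 2163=-0.53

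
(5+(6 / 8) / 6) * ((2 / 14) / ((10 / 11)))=451 / 560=0.81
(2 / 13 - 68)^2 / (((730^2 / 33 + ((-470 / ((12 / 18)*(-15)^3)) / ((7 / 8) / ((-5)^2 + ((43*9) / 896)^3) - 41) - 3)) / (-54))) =-5488501590338920946100 / 356500811810558419979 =-15.40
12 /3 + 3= 7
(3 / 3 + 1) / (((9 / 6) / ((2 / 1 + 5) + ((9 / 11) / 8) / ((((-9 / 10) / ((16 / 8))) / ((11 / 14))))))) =191 / 21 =9.10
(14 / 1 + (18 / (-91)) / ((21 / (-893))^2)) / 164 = -383118 / 182819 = -2.10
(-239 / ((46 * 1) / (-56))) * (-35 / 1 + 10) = -167300 / 23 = -7273.91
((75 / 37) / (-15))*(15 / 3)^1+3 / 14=-239 / 518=-0.46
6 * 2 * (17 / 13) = 204 / 13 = 15.69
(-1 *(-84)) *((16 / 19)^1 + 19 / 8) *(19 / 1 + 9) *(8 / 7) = 164304 / 19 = 8647.58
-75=-75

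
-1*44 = -44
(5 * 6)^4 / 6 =135000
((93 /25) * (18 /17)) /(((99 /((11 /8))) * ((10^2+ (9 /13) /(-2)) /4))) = 0.00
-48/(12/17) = -68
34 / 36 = 17 / 18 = 0.94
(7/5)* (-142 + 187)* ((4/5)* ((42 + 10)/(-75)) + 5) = 35007/125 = 280.06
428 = 428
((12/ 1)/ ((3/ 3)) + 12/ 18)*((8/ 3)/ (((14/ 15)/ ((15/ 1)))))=3800/ 7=542.86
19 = 19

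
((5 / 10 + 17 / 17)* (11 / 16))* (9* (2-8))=-891 / 16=-55.69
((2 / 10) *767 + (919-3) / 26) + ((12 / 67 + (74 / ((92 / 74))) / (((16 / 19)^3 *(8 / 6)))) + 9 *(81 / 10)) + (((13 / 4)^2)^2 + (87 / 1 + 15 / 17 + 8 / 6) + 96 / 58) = 538.90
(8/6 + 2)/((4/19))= 95/6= 15.83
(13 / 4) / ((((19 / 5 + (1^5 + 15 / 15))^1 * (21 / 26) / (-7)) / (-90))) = 12675 / 29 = 437.07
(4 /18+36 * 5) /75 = 1622 /675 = 2.40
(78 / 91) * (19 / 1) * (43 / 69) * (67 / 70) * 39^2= 14775.16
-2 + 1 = -1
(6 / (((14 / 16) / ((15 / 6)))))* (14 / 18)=13.33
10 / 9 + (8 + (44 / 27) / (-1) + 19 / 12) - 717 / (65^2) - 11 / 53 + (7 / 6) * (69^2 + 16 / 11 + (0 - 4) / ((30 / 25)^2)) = 1479524610437 / 266022900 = 5561.64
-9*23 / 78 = -2.65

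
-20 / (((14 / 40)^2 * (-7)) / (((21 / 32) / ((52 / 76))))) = 14250 / 637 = 22.37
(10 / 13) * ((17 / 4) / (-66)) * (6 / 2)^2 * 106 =-13515 / 286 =-47.26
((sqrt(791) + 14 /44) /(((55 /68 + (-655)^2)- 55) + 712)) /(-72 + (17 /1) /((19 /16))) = -323 * sqrt(791) /8005850094- 2261 /176128702068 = -0.00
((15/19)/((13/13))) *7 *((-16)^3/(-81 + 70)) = 430080/209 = 2057.80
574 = 574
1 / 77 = 0.01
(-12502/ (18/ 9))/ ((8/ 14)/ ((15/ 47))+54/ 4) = -69090/ 169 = -408.82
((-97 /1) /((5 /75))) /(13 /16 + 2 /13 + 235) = -302640 /49081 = -6.17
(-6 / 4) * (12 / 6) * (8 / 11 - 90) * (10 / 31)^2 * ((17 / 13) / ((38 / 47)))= 117692700 / 2611037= 45.08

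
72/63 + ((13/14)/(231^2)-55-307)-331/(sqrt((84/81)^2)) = -1016046775/1494108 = -680.04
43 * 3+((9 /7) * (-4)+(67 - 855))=-4649 /7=-664.14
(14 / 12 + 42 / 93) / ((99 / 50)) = 7525 / 9207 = 0.82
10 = 10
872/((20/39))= 8502/5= 1700.40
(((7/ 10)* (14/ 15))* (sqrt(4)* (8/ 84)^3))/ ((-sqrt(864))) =-2* sqrt(6)/ 127575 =-0.00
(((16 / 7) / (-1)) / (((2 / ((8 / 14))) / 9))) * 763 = -31392 / 7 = -4484.57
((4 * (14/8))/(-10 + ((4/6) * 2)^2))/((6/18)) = -189/74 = -2.55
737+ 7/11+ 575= 14439/11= 1312.64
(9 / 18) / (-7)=-1 / 14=-0.07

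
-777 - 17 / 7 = -5456 / 7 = -779.43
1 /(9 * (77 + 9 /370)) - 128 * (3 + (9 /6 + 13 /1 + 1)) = -607370318 /256491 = -2368.00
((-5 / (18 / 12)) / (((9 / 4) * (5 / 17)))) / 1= -5.04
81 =81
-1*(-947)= 947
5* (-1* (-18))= 90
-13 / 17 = -0.76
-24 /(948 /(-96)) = 2.43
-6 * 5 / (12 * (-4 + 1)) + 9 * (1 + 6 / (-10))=133 / 30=4.43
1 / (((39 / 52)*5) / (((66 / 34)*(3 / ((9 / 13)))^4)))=1256684 / 6885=182.52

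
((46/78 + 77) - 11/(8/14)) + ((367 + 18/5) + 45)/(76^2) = 32895131/563160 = 58.41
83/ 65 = 1.28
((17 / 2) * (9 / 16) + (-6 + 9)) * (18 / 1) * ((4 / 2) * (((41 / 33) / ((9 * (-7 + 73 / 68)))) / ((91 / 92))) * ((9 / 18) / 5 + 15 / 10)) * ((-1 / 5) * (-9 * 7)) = -191602512 / 1440725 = -132.99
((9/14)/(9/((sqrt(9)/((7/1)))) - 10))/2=9/308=0.03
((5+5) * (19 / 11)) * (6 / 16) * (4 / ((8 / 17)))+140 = 17165 / 88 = 195.06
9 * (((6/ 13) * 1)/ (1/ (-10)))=-540/ 13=-41.54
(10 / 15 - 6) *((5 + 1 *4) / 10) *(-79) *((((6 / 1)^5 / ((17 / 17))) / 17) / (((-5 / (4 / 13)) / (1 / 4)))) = -14743296 / 5525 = -2668.47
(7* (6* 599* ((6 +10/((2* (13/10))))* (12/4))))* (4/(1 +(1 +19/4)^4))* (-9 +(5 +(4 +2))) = 19785056256/3641261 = 5433.57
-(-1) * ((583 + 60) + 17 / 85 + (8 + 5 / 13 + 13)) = 43198 / 65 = 664.58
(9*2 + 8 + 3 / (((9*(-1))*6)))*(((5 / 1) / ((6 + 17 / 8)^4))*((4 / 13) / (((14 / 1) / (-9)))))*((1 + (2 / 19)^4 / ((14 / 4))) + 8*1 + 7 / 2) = -21812251879424 / 296372059699625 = -0.07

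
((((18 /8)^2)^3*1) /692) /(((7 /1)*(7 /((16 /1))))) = 531441 /8680448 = 0.06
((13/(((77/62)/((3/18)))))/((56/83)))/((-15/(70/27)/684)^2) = 96600712/2673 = 36139.44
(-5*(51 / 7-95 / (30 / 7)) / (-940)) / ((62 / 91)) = -8125 / 69936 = -0.12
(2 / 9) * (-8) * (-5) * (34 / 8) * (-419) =-142460 / 9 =-15828.89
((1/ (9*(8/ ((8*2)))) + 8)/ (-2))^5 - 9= -69875398/ 59049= -1183.35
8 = 8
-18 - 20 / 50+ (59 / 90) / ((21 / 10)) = -17093 / 945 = -18.09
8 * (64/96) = 16/3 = 5.33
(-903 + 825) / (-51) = 1.53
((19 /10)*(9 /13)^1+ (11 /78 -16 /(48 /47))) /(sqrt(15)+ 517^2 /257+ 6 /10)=-952294362752 /69736752628959+ 915108895*sqrt(15) /69736752628959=-0.01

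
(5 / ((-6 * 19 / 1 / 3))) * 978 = -2445 / 19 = -128.68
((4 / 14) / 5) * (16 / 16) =2 / 35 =0.06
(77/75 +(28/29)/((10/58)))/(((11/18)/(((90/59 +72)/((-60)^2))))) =359331/1622500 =0.22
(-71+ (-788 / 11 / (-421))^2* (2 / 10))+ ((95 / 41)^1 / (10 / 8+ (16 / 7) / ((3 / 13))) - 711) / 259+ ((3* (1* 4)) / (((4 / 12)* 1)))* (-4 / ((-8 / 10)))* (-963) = -185023238907593312868 / 1066946831442415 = -173413.74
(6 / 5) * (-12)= -72 / 5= -14.40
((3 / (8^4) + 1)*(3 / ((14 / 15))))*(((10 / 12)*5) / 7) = 1537125 / 802816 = 1.91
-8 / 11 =-0.73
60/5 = 12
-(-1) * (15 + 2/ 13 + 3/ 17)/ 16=847/ 884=0.96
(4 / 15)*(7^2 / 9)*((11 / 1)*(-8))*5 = -17248 / 27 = -638.81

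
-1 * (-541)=541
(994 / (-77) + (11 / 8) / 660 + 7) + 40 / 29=-693281 / 153120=-4.53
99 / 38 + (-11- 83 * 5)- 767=-45235 / 38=-1190.39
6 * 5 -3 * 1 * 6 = 12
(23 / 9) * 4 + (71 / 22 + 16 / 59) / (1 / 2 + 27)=10.35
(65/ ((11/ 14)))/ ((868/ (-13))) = -845/ 682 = -1.24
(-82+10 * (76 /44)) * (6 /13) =-4272 /143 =-29.87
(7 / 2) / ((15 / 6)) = 7 / 5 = 1.40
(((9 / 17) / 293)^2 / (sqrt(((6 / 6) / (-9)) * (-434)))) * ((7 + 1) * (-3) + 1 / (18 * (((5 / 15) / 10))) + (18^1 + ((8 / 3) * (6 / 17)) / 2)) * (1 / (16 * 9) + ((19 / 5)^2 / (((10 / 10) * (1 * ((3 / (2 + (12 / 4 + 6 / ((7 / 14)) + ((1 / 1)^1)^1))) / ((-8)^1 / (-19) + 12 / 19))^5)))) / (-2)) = 127059579006993 * sqrt(434) / 20088731764454752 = 0.13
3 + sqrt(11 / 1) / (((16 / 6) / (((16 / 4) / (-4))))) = 3 -3 * sqrt(11) / 8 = 1.76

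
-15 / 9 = -5 / 3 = -1.67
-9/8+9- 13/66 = 2027/264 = 7.68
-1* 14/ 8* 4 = -7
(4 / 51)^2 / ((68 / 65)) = 260 / 44217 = 0.01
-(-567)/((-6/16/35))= -52920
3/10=0.30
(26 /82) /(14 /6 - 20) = -39 /2173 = -0.02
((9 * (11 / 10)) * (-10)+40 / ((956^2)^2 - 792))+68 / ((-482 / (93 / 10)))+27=-9223672892194808 / 125813901077665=-73.31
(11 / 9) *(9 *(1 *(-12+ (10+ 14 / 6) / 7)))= -2365 / 21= -112.62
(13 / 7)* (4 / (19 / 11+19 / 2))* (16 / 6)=704 / 399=1.76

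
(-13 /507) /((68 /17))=-1 /156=-0.01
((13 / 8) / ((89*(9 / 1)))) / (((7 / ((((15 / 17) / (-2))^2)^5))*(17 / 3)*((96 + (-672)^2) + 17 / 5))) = 12494091796875 / 395021068784725662979710976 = 0.00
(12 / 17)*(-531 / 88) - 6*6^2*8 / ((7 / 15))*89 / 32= -26972811 / 2618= -10302.83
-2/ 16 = -1/ 8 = -0.12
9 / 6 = 3 / 2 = 1.50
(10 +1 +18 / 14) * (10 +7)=1462 / 7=208.86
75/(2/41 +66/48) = 24600/467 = 52.68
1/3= 0.33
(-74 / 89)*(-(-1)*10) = -740 / 89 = -8.31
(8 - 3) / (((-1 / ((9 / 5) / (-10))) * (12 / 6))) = 9 / 20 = 0.45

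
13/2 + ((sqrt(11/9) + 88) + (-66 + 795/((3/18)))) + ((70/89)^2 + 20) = sqrt(11)/3 + 76344477/15842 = 4820.22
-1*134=-134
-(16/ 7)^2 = -256/ 49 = -5.22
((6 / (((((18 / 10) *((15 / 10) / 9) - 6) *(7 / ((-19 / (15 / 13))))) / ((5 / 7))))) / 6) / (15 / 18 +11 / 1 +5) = 260 / 14847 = 0.02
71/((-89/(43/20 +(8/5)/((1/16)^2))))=-116937/356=-328.47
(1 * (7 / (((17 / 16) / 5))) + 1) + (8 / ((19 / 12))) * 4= 17491 / 323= 54.15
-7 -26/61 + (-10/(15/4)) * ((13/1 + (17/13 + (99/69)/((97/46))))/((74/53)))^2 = -41791175528997/132789414589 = -314.72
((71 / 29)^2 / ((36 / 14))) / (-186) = -35287 / 2815668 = -0.01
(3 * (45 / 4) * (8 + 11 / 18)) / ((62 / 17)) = 1275 / 16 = 79.69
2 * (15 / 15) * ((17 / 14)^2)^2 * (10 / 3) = 417605 / 28812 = 14.49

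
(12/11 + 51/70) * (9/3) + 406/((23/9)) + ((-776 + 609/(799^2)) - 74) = -685.67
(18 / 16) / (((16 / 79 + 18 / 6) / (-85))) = -60435 / 2024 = -29.86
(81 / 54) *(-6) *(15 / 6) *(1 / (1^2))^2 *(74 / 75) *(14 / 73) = -1554 / 365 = -4.26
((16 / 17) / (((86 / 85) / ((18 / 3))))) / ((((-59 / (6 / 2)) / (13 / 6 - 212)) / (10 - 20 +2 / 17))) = -25381440 / 43129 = -588.50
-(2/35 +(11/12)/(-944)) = -22271/396480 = -0.06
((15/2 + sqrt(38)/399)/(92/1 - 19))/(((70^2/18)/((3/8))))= 9 * sqrt(38)/190296400 + 81/572320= 0.00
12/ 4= 3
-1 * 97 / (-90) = 97 / 90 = 1.08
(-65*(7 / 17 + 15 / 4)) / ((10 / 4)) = -3679 / 34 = -108.21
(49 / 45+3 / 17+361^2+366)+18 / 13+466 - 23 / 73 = 95216805812 / 725985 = 131155.33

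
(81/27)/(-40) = -3/40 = -0.08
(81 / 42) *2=27 / 7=3.86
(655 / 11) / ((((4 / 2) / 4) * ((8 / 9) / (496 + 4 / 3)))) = 732945 / 11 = 66631.36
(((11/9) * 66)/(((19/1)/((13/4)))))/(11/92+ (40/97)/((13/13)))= 25.94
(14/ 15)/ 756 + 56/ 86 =22723/ 34830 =0.65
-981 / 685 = -1.43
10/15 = 2/3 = 0.67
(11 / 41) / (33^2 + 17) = 0.00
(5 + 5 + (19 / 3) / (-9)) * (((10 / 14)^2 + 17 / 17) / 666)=251 / 11907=0.02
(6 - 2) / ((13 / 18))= 72 / 13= 5.54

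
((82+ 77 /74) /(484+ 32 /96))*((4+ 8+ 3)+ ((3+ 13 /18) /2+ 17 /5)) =3.47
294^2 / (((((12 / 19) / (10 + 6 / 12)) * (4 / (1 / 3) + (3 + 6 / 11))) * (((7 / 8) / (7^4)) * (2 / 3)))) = 380476866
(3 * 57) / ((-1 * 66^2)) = -19 / 484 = -0.04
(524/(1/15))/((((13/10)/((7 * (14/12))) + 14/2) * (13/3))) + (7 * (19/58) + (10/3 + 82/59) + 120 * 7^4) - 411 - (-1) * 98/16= 134821681341809/468170664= 287975.50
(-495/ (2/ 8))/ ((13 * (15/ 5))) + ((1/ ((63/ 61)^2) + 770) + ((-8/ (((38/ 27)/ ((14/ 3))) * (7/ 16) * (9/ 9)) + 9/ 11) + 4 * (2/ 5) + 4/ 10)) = 7142684756/ 10783773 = 662.35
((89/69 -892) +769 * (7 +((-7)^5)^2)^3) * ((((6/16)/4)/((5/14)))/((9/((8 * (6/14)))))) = 1195960024075430392067148596717/690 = 1733275397210768684155288000.00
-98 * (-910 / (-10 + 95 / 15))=-267540 / 11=-24321.82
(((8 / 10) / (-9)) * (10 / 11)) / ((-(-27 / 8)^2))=512 / 72171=0.01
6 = 6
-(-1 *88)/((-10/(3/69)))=-44/115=-0.38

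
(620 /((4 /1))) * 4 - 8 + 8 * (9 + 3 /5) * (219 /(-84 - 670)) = 1111572 /1885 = 589.69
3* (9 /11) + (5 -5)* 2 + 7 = 104 /11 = 9.45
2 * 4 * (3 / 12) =2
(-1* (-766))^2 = 586756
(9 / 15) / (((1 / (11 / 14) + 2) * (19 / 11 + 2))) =121 / 2460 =0.05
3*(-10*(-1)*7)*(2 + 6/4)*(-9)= -6615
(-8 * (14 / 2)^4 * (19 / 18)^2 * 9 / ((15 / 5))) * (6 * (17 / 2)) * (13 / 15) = -383108362 / 135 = -2837839.72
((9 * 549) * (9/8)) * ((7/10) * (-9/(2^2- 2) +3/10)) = -6536943/400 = -16342.36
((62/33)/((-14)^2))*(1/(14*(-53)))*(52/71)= -403/42593397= -0.00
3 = 3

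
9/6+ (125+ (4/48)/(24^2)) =874369/6912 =126.50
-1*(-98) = 98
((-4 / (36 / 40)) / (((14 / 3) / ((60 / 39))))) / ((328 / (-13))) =50 / 861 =0.06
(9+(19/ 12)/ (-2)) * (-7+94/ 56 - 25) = -55751/ 224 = -248.89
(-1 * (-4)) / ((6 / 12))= 8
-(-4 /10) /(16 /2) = 0.05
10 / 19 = 0.53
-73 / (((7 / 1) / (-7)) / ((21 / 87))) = 511 / 29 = 17.62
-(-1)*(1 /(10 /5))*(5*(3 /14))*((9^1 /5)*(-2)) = -27 /14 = -1.93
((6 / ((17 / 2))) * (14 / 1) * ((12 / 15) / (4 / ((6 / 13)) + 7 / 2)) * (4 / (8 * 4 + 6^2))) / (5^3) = 4032 / 13185625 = 0.00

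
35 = 35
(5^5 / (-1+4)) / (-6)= -3125 / 18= -173.61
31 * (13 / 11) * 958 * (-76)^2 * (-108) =-240836049792 / 11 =-21894186344.73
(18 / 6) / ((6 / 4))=2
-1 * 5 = -5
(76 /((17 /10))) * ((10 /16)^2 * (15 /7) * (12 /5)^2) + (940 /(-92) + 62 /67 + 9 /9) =38006068 /183379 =207.25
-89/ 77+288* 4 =88615/ 77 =1150.84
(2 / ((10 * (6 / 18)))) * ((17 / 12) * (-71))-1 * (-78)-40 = -447 / 20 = -22.35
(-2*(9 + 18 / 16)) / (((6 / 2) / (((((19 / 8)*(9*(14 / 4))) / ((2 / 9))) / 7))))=-41553 / 128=-324.63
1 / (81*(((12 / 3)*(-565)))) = -1 / 183060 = -0.00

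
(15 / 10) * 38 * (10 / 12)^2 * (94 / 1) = 22325 / 6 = 3720.83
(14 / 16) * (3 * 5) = 105 / 8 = 13.12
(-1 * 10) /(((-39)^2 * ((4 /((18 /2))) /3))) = -15 /338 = -0.04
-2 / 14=-1 / 7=-0.14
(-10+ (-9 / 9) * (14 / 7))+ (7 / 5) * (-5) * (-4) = 16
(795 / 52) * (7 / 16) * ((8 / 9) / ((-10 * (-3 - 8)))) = 371 / 6864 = 0.05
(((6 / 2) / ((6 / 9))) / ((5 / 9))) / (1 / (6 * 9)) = 2187 / 5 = 437.40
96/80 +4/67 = 422/335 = 1.26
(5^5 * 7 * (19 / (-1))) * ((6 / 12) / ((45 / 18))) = -83125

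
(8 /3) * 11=88 /3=29.33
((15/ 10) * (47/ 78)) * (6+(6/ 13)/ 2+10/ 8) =18283/ 2704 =6.76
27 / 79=0.34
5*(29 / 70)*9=261 / 14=18.64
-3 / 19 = -0.16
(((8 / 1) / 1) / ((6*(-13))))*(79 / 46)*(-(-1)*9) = -474 / 299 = -1.59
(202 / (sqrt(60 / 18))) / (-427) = -101*sqrt(30) / 2135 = -0.26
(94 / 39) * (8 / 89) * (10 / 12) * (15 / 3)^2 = 47000 / 10413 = 4.51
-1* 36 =-36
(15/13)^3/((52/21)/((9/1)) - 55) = -637875/22723571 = -0.03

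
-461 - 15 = -476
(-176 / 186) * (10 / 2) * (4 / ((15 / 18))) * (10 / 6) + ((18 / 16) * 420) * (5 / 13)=347905 / 2418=143.88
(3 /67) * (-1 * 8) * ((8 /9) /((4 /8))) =-128 /201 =-0.64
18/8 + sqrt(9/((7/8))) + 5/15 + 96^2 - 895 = 8326.79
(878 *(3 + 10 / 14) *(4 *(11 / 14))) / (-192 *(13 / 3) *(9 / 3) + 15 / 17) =-8537672 / 2078433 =-4.11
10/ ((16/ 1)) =5/ 8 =0.62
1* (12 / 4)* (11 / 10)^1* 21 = 693 / 10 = 69.30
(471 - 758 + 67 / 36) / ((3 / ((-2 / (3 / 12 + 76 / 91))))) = 373646 / 2133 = 175.17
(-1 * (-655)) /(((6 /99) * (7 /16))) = 172920 /7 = 24702.86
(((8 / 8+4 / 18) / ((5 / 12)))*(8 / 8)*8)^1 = 352 / 15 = 23.47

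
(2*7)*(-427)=-5978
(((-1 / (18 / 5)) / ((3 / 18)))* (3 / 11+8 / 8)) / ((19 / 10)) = -700 / 627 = -1.12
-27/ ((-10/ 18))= 243/ 5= 48.60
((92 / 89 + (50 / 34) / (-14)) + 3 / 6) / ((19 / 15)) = 226965 / 201229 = 1.13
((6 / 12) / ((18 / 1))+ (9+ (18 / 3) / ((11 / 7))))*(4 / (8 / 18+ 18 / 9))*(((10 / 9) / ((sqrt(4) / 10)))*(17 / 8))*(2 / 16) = 2161975 / 69696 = 31.02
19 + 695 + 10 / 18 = 6431 / 9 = 714.56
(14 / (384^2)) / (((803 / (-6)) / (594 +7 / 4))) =-16681 / 39469056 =-0.00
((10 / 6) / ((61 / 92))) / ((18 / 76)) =17480 / 1647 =10.61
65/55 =13/11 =1.18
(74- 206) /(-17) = 132 /17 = 7.76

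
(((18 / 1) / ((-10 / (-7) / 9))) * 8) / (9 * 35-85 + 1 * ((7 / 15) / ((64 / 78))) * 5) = 145152 / 37255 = 3.90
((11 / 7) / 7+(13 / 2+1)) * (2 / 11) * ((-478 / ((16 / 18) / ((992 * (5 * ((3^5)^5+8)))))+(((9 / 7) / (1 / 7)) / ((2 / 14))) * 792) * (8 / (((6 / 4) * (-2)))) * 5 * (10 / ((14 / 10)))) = 1140507338332487170272000 / 3773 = 302281298259339297713.23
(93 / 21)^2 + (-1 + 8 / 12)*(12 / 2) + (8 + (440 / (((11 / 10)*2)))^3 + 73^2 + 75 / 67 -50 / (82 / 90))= 1077537510797 / 134603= 8005300.85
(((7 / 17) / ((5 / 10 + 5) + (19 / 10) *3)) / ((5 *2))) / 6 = 1 / 1632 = 0.00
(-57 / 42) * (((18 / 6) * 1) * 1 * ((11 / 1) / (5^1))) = -627 / 70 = -8.96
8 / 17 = 0.47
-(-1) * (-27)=-27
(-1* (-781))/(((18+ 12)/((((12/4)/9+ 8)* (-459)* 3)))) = -597465/2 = -298732.50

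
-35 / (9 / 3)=-35 / 3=-11.67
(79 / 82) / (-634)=-79 / 51988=-0.00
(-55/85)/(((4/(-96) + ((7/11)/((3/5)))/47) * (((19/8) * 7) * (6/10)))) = 1819840/535857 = 3.40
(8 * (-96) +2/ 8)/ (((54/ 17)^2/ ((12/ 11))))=-887519/ 10692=-83.01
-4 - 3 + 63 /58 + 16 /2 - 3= -53 /58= -0.91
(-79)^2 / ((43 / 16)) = 99856 / 43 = 2322.23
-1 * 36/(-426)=6/71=0.08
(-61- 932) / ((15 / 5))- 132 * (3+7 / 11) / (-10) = -283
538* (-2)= -1076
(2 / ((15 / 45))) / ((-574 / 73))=-0.76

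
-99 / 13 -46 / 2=-398 / 13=-30.62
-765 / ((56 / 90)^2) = -1549125 / 784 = -1975.92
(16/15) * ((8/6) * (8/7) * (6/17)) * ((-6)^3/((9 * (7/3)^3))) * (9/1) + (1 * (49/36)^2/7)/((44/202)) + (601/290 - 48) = -9191091526781/168747274080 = -54.47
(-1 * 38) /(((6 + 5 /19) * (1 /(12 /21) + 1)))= -2888 /1309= -2.21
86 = 86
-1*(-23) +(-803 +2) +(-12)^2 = -634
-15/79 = -0.19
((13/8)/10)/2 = 13/160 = 0.08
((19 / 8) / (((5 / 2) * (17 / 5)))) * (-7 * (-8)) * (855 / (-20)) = -22743 / 34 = -668.91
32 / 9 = 3.56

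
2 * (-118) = -236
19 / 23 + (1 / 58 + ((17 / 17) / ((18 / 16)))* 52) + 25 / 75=569071 / 12006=47.40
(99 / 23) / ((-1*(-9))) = 11 / 23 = 0.48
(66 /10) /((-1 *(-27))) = 11 /45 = 0.24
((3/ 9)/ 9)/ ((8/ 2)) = 1/ 108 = 0.01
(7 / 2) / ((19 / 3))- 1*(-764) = 29053 / 38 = 764.55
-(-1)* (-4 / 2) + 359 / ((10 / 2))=69.80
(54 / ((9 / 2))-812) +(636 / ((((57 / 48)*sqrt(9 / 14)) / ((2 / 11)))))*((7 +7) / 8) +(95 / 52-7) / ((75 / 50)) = -62669 / 78 +11872*sqrt(14) / 209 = -590.91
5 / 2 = 2.50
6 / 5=1.20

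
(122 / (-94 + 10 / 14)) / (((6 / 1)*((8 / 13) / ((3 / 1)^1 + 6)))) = -16653 / 5224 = -3.19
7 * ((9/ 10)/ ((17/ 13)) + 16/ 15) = 12.28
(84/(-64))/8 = -21/128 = -0.16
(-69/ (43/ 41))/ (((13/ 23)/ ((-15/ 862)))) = 976005/ 481858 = 2.03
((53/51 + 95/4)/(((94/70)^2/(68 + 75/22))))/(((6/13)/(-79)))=-9994835967025/59483952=-168025.76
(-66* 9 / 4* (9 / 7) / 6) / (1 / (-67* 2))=59697 / 14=4264.07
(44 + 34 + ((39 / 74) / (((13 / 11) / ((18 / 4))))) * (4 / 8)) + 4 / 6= 70747 / 888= 79.67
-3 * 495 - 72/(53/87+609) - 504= -26373717/13259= -1989.12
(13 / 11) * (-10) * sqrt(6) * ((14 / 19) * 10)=-18200 * sqrt(6) / 209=-213.30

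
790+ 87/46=36427/46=791.89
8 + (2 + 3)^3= 133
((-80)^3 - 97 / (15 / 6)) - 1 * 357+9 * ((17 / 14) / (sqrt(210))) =-2561979 / 5+51 * sqrt(210) / 980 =-512395.05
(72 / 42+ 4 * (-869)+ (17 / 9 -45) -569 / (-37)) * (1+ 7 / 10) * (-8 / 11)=111019588 / 25641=4329.77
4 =4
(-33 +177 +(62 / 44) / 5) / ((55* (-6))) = -15871 / 36300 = -0.44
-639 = -639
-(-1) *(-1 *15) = -15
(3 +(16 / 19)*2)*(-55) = -4895 / 19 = -257.63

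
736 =736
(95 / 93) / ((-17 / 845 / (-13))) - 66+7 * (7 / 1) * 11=1791388 / 1581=1133.07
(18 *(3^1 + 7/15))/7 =312/35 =8.91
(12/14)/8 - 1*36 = -1005/28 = -35.89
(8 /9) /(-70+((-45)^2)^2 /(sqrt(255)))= 1904 /2017814896935+9720 * sqrt(255) /44840331043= 0.00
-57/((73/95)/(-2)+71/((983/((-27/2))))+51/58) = 308730810/2599711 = 118.76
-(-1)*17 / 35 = 17 / 35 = 0.49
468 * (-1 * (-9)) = 4212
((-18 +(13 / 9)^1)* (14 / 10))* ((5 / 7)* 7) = -1043 / 9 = -115.89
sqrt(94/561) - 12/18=-2/3 + sqrt(52734)/561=-0.26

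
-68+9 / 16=-1079 / 16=-67.44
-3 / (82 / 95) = -285 / 82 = -3.48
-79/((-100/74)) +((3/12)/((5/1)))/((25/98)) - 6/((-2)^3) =29703/500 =59.41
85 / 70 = 17 / 14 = 1.21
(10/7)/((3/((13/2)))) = 65/21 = 3.10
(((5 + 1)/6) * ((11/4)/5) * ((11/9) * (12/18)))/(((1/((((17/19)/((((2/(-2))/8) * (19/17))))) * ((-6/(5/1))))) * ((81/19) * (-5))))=-279752/1731375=-0.16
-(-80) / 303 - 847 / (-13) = 257681 / 3939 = 65.42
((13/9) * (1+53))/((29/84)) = 225.93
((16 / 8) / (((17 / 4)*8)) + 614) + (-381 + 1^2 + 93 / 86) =343775 / 1462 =235.14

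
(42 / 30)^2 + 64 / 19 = 2531 / 475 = 5.33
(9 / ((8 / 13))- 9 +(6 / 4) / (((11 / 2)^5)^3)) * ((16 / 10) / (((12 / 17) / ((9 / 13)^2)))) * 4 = 24.44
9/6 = 3/2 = 1.50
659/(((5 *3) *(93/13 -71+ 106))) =8567/8220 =1.04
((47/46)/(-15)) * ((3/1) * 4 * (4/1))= -376/115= -3.27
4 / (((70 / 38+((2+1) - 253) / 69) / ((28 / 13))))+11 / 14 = -1721743 / 424970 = -4.05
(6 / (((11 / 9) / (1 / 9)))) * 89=534 / 11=48.55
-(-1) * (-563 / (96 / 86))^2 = 586075681 / 2304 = 254373.13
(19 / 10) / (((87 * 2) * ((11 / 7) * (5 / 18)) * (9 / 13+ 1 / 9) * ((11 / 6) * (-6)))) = -46683 / 16492300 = -0.00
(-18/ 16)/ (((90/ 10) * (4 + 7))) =-1/ 88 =-0.01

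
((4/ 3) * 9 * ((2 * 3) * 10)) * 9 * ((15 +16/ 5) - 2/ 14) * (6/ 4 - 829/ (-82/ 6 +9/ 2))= 4141637568/ 385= 10757500.18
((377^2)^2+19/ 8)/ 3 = 53868407049/ 8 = 6733550881.12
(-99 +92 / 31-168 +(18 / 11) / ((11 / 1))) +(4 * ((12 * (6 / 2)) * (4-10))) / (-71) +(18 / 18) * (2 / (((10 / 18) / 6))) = -306421597 / 1331605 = -230.11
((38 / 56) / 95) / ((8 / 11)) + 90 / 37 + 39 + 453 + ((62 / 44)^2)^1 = 2489208087 / 5014240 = 496.43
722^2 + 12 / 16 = 2085139 / 4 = 521284.75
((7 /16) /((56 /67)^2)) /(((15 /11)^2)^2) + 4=1517243449 /362880000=4.18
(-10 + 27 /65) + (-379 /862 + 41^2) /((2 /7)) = 658058513 /112060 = 5872.38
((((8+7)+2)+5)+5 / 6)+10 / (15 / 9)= 173 / 6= 28.83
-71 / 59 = -1.20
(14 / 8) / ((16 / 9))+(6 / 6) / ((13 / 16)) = 1843 / 832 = 2.22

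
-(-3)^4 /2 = -81 /2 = -40.50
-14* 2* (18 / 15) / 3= -11.20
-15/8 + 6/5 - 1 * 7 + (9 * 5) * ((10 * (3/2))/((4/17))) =114443/40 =2861.08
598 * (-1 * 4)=-2392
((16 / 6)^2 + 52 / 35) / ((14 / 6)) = 2708 / 735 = 3.68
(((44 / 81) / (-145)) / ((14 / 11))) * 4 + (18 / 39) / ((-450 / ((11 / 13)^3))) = -145530451 / 11740713075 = -0.01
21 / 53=0.40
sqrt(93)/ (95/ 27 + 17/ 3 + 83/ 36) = 108* sqrt(93)/ 1241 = 0.84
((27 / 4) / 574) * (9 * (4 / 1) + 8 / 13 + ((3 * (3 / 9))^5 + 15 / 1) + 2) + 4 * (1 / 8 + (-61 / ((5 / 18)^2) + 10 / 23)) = -3159.36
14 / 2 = 7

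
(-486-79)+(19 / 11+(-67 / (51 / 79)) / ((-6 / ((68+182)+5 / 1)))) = 253939 / 66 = 3847.56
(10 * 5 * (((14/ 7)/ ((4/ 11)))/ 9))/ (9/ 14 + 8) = 350/ 99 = 3.54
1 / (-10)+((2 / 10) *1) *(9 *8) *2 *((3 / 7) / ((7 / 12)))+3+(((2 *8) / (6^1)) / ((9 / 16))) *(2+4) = 231541 / 4410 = 52.50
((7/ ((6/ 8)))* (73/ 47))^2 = 4177936/ 19881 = 210.15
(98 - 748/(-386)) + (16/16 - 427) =-62930/193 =-326.06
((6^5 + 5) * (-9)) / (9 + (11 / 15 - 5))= -14794.86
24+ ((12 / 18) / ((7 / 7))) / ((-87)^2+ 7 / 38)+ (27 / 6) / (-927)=4265266097 / 177754722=24.00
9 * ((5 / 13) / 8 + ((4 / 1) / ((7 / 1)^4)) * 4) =123021 / 249704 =0.49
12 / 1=12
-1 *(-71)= 71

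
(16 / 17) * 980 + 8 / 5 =78536 / 85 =923.95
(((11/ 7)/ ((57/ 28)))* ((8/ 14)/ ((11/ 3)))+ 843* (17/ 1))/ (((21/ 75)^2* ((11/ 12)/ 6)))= 85771755000/ 71687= 1196475.72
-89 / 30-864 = -26009 / 30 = -866.97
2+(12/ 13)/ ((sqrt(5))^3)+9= 12 * sqrt(5)/ 325+11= 11.08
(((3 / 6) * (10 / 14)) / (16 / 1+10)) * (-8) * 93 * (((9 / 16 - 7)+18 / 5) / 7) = 21111 / 5096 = 4.14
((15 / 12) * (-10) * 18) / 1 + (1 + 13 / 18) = -223.28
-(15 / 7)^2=-225 / 49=-4.59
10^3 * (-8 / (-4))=2000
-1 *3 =-3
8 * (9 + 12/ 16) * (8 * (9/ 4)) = 1404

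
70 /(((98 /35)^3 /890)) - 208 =257741 /98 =2630.01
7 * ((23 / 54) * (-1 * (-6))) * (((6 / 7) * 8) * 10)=3680 / 3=1226.67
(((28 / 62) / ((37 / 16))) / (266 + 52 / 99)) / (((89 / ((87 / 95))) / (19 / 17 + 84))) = 1395857232 / 2175051345685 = 0.00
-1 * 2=-2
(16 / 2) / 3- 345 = -342.33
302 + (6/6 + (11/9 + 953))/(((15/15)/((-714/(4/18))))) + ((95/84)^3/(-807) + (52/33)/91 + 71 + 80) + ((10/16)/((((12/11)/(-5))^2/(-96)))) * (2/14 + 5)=-16179739706035861/5261433408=-3075158.13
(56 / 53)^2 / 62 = 1568 / 87079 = 0.02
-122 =-122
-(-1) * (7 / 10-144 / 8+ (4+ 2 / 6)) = -389 / 30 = -12.97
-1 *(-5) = 5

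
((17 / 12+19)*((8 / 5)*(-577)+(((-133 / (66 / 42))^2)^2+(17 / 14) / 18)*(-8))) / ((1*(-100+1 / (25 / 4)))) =83945846.63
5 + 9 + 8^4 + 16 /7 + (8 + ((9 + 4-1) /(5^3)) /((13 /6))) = 46868754 /11375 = 4120.33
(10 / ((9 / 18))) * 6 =120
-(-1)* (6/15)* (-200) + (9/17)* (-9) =-1441/17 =-84.76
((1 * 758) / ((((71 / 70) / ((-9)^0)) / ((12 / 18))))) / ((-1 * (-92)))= 26530 / 4899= 5.42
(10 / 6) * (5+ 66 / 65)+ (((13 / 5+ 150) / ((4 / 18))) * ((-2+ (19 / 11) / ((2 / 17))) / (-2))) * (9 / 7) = -95896309 / 17160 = -5588.36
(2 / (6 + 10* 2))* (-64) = -64 / 13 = -4.92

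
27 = 27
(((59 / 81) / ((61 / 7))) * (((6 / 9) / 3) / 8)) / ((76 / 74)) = 15281 / 6759288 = 0.00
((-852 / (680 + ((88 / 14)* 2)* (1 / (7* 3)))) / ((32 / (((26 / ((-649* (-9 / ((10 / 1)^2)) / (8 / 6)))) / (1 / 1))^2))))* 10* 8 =-1391600000 / 1262339397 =-1.10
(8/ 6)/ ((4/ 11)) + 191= 584/ 3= 194.67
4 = 4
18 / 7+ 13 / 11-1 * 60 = -4331 / 77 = -56.25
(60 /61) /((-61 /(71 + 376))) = -26820 /3721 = -7.21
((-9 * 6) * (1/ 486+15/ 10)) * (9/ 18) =-365/ 9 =-40.56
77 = 77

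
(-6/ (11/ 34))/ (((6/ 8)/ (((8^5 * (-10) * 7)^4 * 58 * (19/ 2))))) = -4148703548239881253389598720000/ 11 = -377154868021807386671781700000.00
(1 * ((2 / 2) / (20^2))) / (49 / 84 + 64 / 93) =93 / 47300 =0.00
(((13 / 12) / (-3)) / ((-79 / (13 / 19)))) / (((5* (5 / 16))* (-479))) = -676 / 161770275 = -0.00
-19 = -19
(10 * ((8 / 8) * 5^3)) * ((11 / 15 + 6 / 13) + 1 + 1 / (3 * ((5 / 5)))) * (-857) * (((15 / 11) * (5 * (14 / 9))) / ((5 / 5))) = -36968837500 / 1287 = -28724815.46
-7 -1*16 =-23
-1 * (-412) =412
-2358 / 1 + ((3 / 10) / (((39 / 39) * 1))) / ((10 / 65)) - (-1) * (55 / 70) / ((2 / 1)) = -82448 / 35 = -2355.66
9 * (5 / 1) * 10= 450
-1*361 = -361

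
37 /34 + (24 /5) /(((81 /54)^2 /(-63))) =-22663 /170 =-133.31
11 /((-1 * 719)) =-11 /719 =-0.02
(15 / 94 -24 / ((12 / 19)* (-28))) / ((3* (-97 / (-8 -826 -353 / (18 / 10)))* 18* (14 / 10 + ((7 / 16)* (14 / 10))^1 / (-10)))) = 0.22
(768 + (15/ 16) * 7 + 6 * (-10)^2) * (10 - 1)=197937/ 16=12371.06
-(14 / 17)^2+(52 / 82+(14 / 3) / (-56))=-18113 / 142188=-0.13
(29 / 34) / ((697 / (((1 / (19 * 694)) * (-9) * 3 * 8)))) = -0.00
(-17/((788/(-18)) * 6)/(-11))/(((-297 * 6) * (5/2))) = 17/12871980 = 0.00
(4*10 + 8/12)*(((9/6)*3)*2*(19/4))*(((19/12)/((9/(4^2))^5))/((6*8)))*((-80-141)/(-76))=2961.23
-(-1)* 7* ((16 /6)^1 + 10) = 266 /3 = 88.67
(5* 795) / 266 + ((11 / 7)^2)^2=1919783 / 91238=21.04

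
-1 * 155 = -155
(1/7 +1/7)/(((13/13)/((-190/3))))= -380/21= -18.10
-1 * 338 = -338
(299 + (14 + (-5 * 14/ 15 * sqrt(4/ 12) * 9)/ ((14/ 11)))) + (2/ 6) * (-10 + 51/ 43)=39998/ 129-11 * sqrt(3)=291.01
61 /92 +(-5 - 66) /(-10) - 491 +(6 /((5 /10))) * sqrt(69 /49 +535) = -222289 /460 +24 * sqrt(6571) /7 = -205.31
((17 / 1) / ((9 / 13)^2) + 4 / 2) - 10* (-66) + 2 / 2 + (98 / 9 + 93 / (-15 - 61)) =4359275 / 6156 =708.13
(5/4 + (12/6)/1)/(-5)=-13/20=-0.65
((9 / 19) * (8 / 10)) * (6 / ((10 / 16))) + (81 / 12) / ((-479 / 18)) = 3.38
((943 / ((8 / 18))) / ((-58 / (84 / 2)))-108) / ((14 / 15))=-2861325 / 1624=-1761.90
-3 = -3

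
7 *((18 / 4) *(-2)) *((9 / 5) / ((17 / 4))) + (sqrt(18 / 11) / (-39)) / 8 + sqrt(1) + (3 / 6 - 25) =-50.19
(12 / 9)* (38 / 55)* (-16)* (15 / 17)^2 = -36480 / 3179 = -11.48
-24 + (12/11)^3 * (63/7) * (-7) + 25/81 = -11372173/107811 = -105.48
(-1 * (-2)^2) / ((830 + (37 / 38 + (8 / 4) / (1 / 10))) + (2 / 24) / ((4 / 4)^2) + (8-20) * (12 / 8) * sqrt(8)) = -176965392 / 37517167153-7485696 * sqrt(2) / 37517167153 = -0.00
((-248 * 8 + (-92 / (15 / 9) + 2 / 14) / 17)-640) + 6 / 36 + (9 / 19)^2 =-3385402397 / 1288770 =-2626.85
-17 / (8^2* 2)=-17 / 128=-0.13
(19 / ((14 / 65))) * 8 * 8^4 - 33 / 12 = 80936883 / 28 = 2890602.96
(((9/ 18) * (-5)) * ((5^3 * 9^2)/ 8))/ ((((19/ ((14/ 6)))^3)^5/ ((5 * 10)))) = -74180648592859375/ 21514328879689847154183624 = -0.00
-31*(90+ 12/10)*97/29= -1371192/145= -9456.50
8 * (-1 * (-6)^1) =48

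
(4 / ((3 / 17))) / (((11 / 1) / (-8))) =-544 / 33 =-16.48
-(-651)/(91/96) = 8928/13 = 686.77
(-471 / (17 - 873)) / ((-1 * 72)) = -157 / 20544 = -0.01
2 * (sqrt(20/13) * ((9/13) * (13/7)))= 36 * sqrt(65)/91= 3.19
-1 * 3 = -3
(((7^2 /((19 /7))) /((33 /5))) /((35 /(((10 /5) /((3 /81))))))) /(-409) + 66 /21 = 1874408 /598367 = 3.13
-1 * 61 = -61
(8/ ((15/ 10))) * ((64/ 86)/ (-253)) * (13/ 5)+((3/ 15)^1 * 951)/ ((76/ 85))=2637706039/ 12402060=212.68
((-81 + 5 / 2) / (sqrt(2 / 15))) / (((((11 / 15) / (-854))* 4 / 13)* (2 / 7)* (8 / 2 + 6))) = 18301647* sqrt(30) / 352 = 284779.12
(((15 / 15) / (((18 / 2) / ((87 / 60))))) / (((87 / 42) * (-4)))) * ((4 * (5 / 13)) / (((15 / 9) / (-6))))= 7 / 65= 0.11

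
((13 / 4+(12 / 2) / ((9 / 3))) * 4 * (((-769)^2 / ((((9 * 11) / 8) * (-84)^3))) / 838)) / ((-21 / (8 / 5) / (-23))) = -13601303 / 3841555410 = -0.00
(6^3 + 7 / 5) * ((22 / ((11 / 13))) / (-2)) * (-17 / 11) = 240227 / 55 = 4367.76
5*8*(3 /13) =120 /13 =9.23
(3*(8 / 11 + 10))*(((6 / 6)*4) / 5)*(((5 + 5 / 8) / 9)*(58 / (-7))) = -10266 / 77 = -133.32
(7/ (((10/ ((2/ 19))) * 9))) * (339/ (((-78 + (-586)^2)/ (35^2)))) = 0.01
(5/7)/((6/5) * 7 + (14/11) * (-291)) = -275/139356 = -0.00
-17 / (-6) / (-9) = -0.31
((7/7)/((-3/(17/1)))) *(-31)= 175.67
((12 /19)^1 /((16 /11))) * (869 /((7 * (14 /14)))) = 28677 /532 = 53.90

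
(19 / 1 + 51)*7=490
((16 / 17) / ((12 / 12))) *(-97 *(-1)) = 1552 / 17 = 91.29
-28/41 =-0.68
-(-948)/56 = 237/14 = 16.93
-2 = -2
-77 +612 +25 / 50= 535.50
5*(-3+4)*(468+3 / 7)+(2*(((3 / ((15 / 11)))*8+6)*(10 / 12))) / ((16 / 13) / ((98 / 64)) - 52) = 801747529 / 342426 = 2341.37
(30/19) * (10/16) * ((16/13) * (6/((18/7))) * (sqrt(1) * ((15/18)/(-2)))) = -875/741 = -1.18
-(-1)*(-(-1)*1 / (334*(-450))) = -1 / 150300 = -0.00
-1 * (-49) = 49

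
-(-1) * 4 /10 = 2 /5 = 0.40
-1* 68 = -68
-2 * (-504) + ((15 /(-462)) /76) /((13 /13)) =11797627 /11704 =1008.00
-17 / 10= -1.70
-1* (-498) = 498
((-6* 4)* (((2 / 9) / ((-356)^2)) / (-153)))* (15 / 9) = 5 / 10907217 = 0.00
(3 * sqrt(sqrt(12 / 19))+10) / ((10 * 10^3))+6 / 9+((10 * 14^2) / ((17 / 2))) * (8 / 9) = 3 * 19^(3 / 4) * sqrt(2) * 3^(1 / 4) / 190000+31462153 / 153000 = 205.64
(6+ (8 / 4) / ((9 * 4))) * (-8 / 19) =-436 / 171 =-2.55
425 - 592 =-167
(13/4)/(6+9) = 13/60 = 0.22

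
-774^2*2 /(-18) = 66564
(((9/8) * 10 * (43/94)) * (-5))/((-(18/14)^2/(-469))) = -24704575/3384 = -7300.41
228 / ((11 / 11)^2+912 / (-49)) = -11172 / 863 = -12.95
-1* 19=-19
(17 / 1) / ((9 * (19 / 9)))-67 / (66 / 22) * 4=-5041 / 57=-88.44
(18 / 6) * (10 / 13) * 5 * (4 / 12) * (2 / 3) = 100 / 39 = 2.56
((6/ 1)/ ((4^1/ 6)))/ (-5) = -9/ 5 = -1.80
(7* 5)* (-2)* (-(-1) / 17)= -70 / 17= -4.12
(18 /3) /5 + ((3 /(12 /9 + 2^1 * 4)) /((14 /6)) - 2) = -649 /980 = -0.66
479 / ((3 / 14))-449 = 5359 / 3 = 1786.33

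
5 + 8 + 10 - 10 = 13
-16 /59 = -0.27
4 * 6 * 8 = 192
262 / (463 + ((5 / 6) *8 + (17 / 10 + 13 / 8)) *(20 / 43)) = 67596 / 120653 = 0.56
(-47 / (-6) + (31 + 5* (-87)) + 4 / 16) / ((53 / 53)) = -4751 / 12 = -395.92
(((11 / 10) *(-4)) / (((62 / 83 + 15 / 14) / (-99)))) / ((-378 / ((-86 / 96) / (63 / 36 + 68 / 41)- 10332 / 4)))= 4047218527 / 2472210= 1637.09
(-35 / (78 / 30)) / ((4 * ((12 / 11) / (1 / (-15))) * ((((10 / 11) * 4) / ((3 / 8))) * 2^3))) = 847 / 319488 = 0.00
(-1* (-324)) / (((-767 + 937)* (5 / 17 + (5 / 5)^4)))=81 / 55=1.47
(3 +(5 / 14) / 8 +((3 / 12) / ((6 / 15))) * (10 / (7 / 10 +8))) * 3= 36667 / 3248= 11.29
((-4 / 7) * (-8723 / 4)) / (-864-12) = -8723 / 6132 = -1.42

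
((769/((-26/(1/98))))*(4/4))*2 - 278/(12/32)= -2835683/3822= -741.94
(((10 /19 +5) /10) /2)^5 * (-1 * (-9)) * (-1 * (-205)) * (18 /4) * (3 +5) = 106.99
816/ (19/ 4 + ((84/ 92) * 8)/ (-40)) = 375360/ 2101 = 178.66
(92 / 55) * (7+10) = 1564 / 55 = 28.44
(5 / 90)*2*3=1 / 3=0.33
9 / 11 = 0.82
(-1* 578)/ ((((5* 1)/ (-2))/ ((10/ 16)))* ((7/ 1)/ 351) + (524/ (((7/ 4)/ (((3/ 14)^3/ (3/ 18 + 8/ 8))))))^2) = -28654006783311/ 312207391882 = -91.78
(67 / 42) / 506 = 67 / 21252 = 0.00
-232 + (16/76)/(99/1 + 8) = -471652/2033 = -232.00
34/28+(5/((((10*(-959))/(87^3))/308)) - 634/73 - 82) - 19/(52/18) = -96324991466/910091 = -105841.05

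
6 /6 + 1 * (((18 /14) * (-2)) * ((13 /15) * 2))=-121 /35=-3.46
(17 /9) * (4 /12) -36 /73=269 /1971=0.14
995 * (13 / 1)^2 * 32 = 5380960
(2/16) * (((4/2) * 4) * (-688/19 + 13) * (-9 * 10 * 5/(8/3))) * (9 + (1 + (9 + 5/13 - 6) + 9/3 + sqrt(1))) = 33637275/494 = 68091.65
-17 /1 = -17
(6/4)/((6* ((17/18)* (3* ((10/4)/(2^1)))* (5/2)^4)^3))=14155776/149932861328125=0.00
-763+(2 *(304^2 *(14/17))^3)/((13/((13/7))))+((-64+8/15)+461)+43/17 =9282155151553454299/73695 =125953662413372.06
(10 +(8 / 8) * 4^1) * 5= 70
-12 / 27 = -4 / 9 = -0.44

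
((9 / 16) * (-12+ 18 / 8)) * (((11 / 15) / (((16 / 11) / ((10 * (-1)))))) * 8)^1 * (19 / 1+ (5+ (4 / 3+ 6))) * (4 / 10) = 221793 / 80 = 2772.41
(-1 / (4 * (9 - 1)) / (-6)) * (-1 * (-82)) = 41 / 96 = 0.43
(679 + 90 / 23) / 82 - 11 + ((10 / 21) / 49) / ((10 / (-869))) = -6824065 / 1940694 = -3.52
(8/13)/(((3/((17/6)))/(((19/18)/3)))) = 646/3159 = 0.20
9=9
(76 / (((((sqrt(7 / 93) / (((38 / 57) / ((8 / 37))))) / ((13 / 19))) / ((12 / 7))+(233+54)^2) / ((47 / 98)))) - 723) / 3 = -17590876085535079412 / 72991231750820215 - 8161127 * sqrt(651) / 1532815866767224515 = -241.00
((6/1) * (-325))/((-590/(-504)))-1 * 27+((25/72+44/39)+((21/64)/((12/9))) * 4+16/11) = -8207316661/4859712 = -1688.85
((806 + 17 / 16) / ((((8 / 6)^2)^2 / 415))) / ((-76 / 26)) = -5642916435 / 155648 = -36254.35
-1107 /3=-369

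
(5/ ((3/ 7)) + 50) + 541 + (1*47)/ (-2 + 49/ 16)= 32992/ 51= 646.90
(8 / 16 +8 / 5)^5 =40.84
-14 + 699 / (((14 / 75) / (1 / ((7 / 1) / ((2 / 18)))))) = 4453 / 98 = 45.44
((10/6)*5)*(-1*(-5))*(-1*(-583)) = 72875/3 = 24291.67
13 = 13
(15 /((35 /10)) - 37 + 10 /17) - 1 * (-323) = 34614 /119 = 290.87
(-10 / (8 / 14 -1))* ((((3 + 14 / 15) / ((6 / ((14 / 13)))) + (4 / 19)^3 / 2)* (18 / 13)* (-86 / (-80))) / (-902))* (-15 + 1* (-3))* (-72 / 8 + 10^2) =18024249327 / 402143170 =44.82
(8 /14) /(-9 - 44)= -4 /371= -0.01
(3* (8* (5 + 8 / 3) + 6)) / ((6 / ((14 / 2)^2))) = 4949 / 3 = 1649.67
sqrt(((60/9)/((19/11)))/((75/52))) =4 * sqrt(13585)/285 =1.64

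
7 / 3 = 2.33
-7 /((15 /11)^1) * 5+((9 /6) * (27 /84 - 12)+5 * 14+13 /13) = 4673 /168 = 27.82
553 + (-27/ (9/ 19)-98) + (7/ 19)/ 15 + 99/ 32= 3658199/ 9120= 401.12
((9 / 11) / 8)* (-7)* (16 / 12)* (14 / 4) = -147 / 44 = -3.34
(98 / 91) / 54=7 / 351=0.02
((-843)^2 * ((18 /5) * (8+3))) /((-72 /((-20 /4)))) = 7817139 /4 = 1954284.75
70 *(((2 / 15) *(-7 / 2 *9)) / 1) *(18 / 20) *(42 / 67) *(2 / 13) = -111132 / 4355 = -25.52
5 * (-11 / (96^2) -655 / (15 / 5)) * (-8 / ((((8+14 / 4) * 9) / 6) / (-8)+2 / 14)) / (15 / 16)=-56340788 / 12177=-4626.82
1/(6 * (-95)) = -1/570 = -0.00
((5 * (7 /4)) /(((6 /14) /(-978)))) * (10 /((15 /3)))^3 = -159740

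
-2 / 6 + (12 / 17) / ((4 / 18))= 145 / 51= 2.84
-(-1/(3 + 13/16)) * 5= 80/61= 1.31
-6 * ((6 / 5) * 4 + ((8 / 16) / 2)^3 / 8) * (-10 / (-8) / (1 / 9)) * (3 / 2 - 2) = 331911 / 2048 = 162.07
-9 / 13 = -0.69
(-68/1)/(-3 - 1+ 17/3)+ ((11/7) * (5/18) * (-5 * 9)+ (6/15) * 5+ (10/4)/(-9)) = -58.72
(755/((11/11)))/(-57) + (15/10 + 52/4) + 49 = 5729/114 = 50.25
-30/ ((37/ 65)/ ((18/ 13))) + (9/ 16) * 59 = -39.79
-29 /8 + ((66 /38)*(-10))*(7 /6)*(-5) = 14849 /152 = 97.69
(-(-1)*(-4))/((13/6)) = -24/13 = -1.85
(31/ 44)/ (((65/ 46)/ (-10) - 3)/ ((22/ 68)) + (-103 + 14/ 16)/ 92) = -5704/ 87595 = -0.07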